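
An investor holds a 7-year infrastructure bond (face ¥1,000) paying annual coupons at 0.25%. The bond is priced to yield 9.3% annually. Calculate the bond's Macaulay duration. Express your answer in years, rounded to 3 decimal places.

6.924 years

Periodic yield y = 0.093. Discount each cash flow and weight by its year:
  t   CF        PV=CF/(1+0.093)^t    t·PV
  1         2.50         2.2873         2.2873
  2         2.50         2.0927         4.1853
  3         2.50         1.9146         5.7438
  4         2.50         1.7517         7.0068
  5         2.50         1.6027         8.0133
  6         2.50         1.4663         8.7977
  7     1,002.50       537.9517     3,765.6616
  Σ                    549.0668     3,801.6958
Price P = Σ PV = 549.0668.
Macaulay duration = Σ(t·PV) / P = 3,801.6958 / 549.0668 = 6.92392 years.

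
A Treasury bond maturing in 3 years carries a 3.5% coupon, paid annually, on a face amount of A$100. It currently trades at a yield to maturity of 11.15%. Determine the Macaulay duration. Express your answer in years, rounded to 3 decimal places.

2.888 years

Periodic yield y = 0.1115. Discount each cash flow and weight by its year:
  t   CF        PV=CF/(1+0.1115)^t    t·PV
  1         3.50         3.1489         3.1489
  2         3.50         2.8330         5.6660
  3       103.50        75.3723       226.1170
  Σ                     81.3542       234.9319
Price P = Σ PV = 81.3542.
Macaulay duration = Σ(t·PV) / P = 234.9319 / 81.3542 = 2.88776 years.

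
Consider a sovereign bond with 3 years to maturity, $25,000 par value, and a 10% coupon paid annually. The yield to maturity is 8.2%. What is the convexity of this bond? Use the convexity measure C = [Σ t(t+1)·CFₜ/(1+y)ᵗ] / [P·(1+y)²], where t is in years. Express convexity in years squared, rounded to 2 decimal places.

9.08

With y = 0.082:
  t   CF        PV=CF/(1+0.082)^t    t·PV        t(t+1)·PV
  1     2,500.00     2,310.5360     2,310.5360       4,621.0721
  2     2,500.00     2,135.4307     4,270.8614      12,812.5843
  3    27,500.00    21,709.5545    65,128.6635     260,514.6541
  Σ                 26,155.5213    71,710.0610     277,948.3105
P = 26,155.5213.
Convexity = Σ t(t+1)·PV / [P·(1+y)²] = 277,948.3105 / (26,155.5213 × 1.170724) = 9.07708.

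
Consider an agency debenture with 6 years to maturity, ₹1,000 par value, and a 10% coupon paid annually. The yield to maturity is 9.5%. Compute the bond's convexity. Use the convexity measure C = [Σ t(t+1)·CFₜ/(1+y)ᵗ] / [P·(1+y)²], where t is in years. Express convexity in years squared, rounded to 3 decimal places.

With y = 0.095:
  t   CF        PV=CF/(1+0.095)^t    t·PV        t(t+1)·PV
  1       100.00        91.3242        91.3242         182.6484
  2       100.00        83.4011       166.8022         500.4066
  3       100.00        76.1654       228.4962         913.9846
  4       100.00        69.5574       278.2297       1,391.1486
  5       100.00        63.5228       317.6138       1,905.6830
  6     1,100.00       638.1282     3,828.7695      26,801.3864
  Σ                  1,022.0991     4,911.2356      31,695.2576
P = 1,022.0991.
Convexity = Σ t(t+1)·PV / [P·(1+y)²] = 31,695.2576 / (1,022.0991 × 1.199025) = 25.86265.

25.863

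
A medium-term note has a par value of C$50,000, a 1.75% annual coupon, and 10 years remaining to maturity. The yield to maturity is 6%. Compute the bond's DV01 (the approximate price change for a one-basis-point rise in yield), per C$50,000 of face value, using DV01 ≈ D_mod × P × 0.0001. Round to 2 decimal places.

Periodic yield y = 0.06.
  t   CF        PV=CF/(1+0.06)^t    t·PV
  1       875.00       825.4717       825.4717
  2       875.00       778.7469     1,557.4938
  3       875.00       734.6669     2,204.0006
  4       875.00       693.0820     2,772.3278
  5       875.00       653.8509     3,269.2545
  6       875.00       616.8405     3,701.0428
  7       875.00       581.9250     4,073.4748
  8       875.00       548.9858     4,391.8866
  9       875.00       517.9112     4,661.2004
  10   50,875.00    28,408.3343   284,083.3428
  Σ                 34,359.8150   311,539.4958
P = 34,359.8150; D_Mac = 9.06697 yrs; D_mod = 8.55375 yrs.
DV01 ≈ 8.55375 × 34,359.8150 × 0.0001 = 29.390518.

C$29.39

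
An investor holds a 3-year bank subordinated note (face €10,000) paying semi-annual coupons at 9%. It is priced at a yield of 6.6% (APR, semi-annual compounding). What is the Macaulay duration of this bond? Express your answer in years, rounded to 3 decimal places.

2.706 years

Periodic yield y = 0.033. Discount each cash flow and weight by its period:
  t   CF        PV=CF/(1+0.033)^t    t·PV
  1       450.00       435.6244       435.6244
  2       450.00       421.7080       843.4161
  3       450.00       408.2362     1,224.7087
  4       450.00       395.1948     1,580.7792
  5       450.00       382.5700     1,912.8500
  6    10,450.00     8,600.3151    51,601.8904
  Σ                 10,643.6485    57,599.2687
Price P = Σ PV = 10,643.6485.
Macaulay duration = Σ(t·PV) / P = 57,599.2687 / 10,643.6485 = 5.41161 half-year periods.
In years: 5.41161 / 2 = 2.70580 years.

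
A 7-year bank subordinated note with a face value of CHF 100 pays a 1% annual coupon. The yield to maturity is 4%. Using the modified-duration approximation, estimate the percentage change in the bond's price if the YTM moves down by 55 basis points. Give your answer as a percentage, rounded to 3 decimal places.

Periodic yield y = 0.04. Modified duration first:
  t   CF        PV=CF/(1+0.04)^t    t·PV
  1         1.00         0.9615         0.9615
  2         1.00         0.9246         1.8491
  3         1.00         0.8890         2.6670
  4         1.00         0.8548         3.4192
  5         1.00         0.8219         4.1096
  6         1.00         0.7903         4.7419
  7       101.00        76.7517       537.2619
  Σ                     81.9938       555.0103
P = 81.9938; D_Mac = 6.76893 yrs; D_mod = 6.76893/(1+0.04) = 6.50858 yrs.
ΔP/P ≈ -D_mod · Δy = -6.50858 × (-0.0055) = +0.035797 = +3.5797%.

+3.580%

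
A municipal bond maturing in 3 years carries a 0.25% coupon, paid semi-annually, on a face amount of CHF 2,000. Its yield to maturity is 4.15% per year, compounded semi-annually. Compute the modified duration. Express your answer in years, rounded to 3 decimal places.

Periodic yield y = 0.02075. First find Macaulay duration:
  t   CF        PV=CF/(1+0.02075)^t    t·PV
  1         2.50         2.4492         2.4492
  2         2.50         2.3994         4.7988
  3         2.50         2.3506         7.0519
  4         2.50         2.3028         9.2113
  5         2.50         2.2560        11.2801
  6     2,002.50     1,770.3380    10,622.0280
  Σ                  1,782.0960    10,656.8193
P = 1,782.0960; Macaulay duration = 10,656.8193 / 1,782.0960 = 5.97994 half-year periods = 2.98997 years.
Modified duration = D_Mac / (1 + y) = 2.98997 / 1.02075 = 2.92919 years.

2.929 years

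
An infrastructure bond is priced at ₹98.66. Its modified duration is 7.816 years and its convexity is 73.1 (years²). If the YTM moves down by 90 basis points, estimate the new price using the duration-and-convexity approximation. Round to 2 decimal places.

Duration effect: -D_mod·Δy = -7.816 × (-0.009) = +0.070344
Convexity effect: ½·C·(Δy)² = 0.5 × 73.1 × (-0.009)² = +0.00296055
ΔP/P ≈ +0.070344 + 0.00296055 = +0.07330455
New price ≈ 98.66 × (1 + 0.07330455) = 105.892226903.

₹105.89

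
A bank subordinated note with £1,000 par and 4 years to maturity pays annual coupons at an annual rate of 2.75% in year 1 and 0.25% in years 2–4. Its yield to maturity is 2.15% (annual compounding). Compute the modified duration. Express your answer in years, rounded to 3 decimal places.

3.825 years

Periodic yield y = 0.0215. First find Macaulay duration:
  t   CF        PV=CF/(1+0.0215)^t    t·PV
  1        27.50        26.9212        26.9212
  2         2.50         2.3959         4.7917
  3         2.50         2.3454         7.0363
  4     1,002.50       920.7270     3,682.9082
  Σ                    952.3895     3,721.6574
P = 952.3895; Macaulay duration = 3,721.6574 / 952.3895 = 3.90771 years.
Modified duration = D_Mac / (1 + y) = 3.90771 / 1.0215 = 3.82546 years.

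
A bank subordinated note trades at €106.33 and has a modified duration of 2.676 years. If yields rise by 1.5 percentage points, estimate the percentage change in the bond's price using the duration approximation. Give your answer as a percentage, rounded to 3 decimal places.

-4.014%

Duration approximation: ΔP/P ≈ -D_mod · Δy = -2.676 × (+0.015) = -0.040140.
As a percentage: -4.0140%.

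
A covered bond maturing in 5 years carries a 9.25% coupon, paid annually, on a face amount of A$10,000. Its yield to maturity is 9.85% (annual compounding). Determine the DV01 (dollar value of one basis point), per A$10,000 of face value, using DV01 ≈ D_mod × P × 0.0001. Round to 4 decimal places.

Periodic yield y = 0.0985.
  t   CF        PV=CF/(1+0.0985)^t    t·PV
  1       925.00       842.0574       842.0574
  2       925.00       766.5520     1,533.1040
  3       925.00       697.8170     2,093.4510
  4       925.00       635.2453     2,540.9814
  5    10,925.00     6,830.0069    34,150.0343
  Σ                  9,771.6785    41,159.6279
P = 9,771.6785; D_Mac = 4.21213 yrs; D_mod = 3.83444 yrs.
DV01 ≈ 3.83444 × 9,771.6785 × 0.0001 = 3.746894.

A$3.7469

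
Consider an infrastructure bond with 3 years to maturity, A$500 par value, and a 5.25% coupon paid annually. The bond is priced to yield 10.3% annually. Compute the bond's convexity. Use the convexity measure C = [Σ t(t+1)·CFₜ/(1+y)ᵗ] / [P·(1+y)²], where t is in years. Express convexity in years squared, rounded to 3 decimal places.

With y = 0.103:
  t   CF        PV=CF/(1+0.103)^t    t·PV        t(t+1)·PV
  1        26.25        23.7987        23.7987          47.5975
  2        26.25        21.5764        43.1527         129.4582
  3       526.25       392.1621     1,176.4862       4,705.9447
  Σ                    437.5372     1,243.4376       4,883.0003
P = 437.5372.
Convexity = Σ t(t+1)·PV / [P·(1+y)²] = 4,883.0003 / (437.5372 × 1.216609) = 9.17320.

9.173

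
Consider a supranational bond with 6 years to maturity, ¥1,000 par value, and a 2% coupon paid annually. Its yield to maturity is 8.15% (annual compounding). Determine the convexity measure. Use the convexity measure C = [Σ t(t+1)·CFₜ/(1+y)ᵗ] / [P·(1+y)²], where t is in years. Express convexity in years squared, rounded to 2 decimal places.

33.15

With y = 0.0815:
  t   CF        PV=CF/(1+0.0815)^t    t·PV        t(t+1)·PV
  1        20.00        18.4928        18.4928          36.9857
  2        20.00        17.0992        34.1985         102.5955
  3        20.00        15.8107        47.4320         189.7281
  4        20.00        14.6192        58.4768         292.3842
  5        20.00        13.5175        67.5877         405.5259
  6     1,020.00       637.4425     3,824.6551      26,772.5858
  Σ                    716.9820     4,050.8430      27,799.8052
P = 716.9820.
Convexity = Σ t(t+1)·PV / [P·(1+y)²] = 27,799.8052 / (716.9820 × 1.169642) = 33.14976.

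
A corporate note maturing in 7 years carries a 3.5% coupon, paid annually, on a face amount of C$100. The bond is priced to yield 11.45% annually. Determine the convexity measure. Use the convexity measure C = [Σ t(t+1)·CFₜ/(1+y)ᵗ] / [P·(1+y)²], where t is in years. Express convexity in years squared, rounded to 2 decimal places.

With y = 0.1145:
  t   CF        PV=CF/(1+0.1145)^t    t·PV        t(t+1)·PV
  1         3.50         3.1404         3.1404           6.2808
  2         3.50         2.8178         5.6356          16.9067
  3         3.50         2.5283         7.5849          30.3395
  4         3.50         2.2685         9.0742          45.3709
  5         3.50         2.0355        10.1774          61.0645
  6         3.50         1.8264        10.9582          76.7073
  7       103.50        48.4596       339.2172       2,713.7377
  Σ                     63.0765       385.7879       2,950.4076
P = 63.0765.
Convexity = Σ t(t+1)·PV / [P·(1+y)²] = 2,950.4076 / (63.0765 × 1.242110) = 37.65774.

37.66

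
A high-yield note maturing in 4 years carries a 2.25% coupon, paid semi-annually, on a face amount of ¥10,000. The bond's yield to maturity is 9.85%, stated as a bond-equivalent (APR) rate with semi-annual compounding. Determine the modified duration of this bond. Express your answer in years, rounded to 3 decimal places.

Periodic yield y = 0.04925. First find Macaulay duration:
  t   CF        PV=CF/(1+0.04925)^t    t·PV
  1       112.50       107.2194       107.2194
  2       112.50       102.1867       204.3735
  3       112.50        97.3903       292.1708
  4       112.50        92.8189       371.2758
  5       112.50        88.4622       442.3109
  6       112.50        84.3099       505.8595
  7       112.50        80.3526       562.4679
  8    10,112.50     6,883.7757    55,070.2057
  Σ                  7,536.5158    57,555.8835
P = 7,536.5158; Macaulay duration = 57,555.8835 / 7,536.5158 = 7.63694 half-year periods = 3.81847 years.
Modified duration = D_Mac / (1 + y) = 3.81847 / 1.04925 = 3.63924 years.

3.639 years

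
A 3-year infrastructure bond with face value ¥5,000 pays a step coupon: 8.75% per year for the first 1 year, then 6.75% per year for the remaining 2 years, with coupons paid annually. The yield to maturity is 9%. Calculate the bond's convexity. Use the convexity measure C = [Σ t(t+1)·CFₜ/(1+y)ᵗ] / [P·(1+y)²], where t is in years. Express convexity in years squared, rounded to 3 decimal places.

With y = 0.09:
  t   CF        PV=CF/(1+0.09)^t    t·PV        t(t+1)·PV
  1       437.50       401.3761       401.3761         802.7523
  2       337.50       284.0670       568.1340       1,704.4020
  3     5,337.50     4,121.5293    12,364.5880      49,458.3519
  Σ                  4,806.9725    13,334.0981      51,965.5062
P = 4,806.9725.
Convexity = Σ t(t+1)·PV / [P·(1+y)²] = 51,965.5062 / (4,806.9725 × 1.188100) = 9.09893.

9.099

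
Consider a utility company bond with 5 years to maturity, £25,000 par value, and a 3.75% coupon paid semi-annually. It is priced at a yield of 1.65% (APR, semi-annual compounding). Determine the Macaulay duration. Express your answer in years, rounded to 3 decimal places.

4.628 years

Periodic yield y = 0.00825. Discount each cash flow and weight by its period:
  t   CF        PV=CF/(1+0.00825)^t    t·PV
  1       468.75       464.9145       464.9145
  2       468.75       461.1103       922.2206
  3       468.75       457.3373     1,372.0118
  4       468.75       453.5951     1,814.3804
  5       468.75       449.8836     2,249.4178
  6       468.75       446.2024     2,677.2144
  7       468.75       442.5513     3,097.8594
  8       468.75       438.9302     3,511.4414
  9       468.75       435.3386     3,918.0477
  10   25,468.75    23,459.8550   234,598.5501
  Σ                 27,509.7182   254,626.0580
Price P = Σ PV = 27,509.7182.
Macaulay duration = Σ(t·PV) / P = 254,626.0580 / 27,509.7182 = 9.25586 half-year periods.
In years: 9.25586 / 2 = 4.62793 years.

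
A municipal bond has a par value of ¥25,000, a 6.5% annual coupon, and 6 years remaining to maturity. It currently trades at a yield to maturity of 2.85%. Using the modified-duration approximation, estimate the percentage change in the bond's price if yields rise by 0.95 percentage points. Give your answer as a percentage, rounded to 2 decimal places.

Periodic yield y = 0.0285. Modified duration first:
  t   CF        PV=CF/(1+0.0285)^t    t·PV
  1     1,625.00     1,579.9708     1,579.9708
  2     1,625.00     1,536.1894     3,072.3789
  3     1,625.00     1,493.6212     4,480.8637
  4     1,625.00     1,452.2326     5,808.9304
  5     1,625.00     1,411.9909     7,059.9543
  6    26,625.00    22,493.8524   134,963.1142
  Σ                 29,967.8573   156,965.2122
P = 29,967.8573; D_Mac = 5.23779 yrs; D_mod = 5.23779/(1+0.0285) = 5.09265 yrs.
ΔP/P ≈ -D_mod · Δy = -5.09265 × (+0.0095) = -0.048380 = -4.8380%.

-4.84%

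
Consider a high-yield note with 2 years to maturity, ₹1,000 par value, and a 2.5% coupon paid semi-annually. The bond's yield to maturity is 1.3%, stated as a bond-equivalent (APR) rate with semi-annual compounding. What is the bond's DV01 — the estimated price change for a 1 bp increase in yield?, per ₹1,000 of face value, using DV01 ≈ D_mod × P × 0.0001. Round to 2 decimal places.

Periodic yield y = 0.0065.
  t   CF        PV=CF/(1+0.0065)^t    t·PV
  1        12.50        12.4193        12.4193
  2        12.50        12.3391        24.6781
  3        12.50        12.2594        36.7782
  4     1,012.50       986.5973     3,946.3891
  Σ                  1,023.6150     4,020.2647
P = 1,023.6150; D_Mac = 3.92752 half-year periods = 1.96376 yrs; D_mod = 1.95108 yrs.
DV01 ≈ 1.95108 × 1,023.6150 × 0.0001 = 0.199715.

₹0.20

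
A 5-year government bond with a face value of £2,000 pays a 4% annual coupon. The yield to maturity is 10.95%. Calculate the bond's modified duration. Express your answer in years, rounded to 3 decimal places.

4.110 years

Periodic yield y = 0.1095. First find Macaulay duration:
  t   CF        PV=CF/(1+0.1095)^t    t·PV
  1        80.00        72.1046        72.1046
  2        80.00        64.9883       129.9767
  3        80.00        58.5744       175.7233
  4        80.00        52.7935       211.1741
  5     2,080.00     1,237.1627     6,185.8133
  Σ                  1,485.6235     6,774.7919
P = 1,485.6235; Macaulay duration = 6,774.7919 / 1,485.6235 = 4.56023 years.
Modified duration = D_Mac / (1 + y) = 4.56023 / 1.1095 = 4.11017 years.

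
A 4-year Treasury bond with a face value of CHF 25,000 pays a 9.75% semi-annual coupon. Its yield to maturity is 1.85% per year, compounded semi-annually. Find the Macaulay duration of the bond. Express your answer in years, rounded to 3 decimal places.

Periodic yield y = 0.00925. Discount each cash flow and weight by its period:
  t   CF        PV=CF/(1+0.00925)^t    t·PV
  1     1,218.75     1,207.5799     1,207.5799
  2     1,218.75     1,196.5121     2,393.0243
  3     1,218.75     1,185.5458     3,556.6375
  4     1,218.75     1,174.6801     4,698.7202
  5     1,218.75     1,163.9139     5,819.5693
  6     1,218.75     1,153.2463     6,919.4780
  7     1,218.75     1,142.6766     7,998.7360
  8    26,218.75    24,356.8947   194,855.1573
  Σ                 32,581.0494   227,448.9025
Price P = Σ PV = 32,581.0494.
Macaulay duration = Σ(t·PV) / P = 227,448.9025 / 32,581.0494 = 6.98102 half-year periods.
In years: 6.98102 / 2 = 3.49051 years.

3.491 years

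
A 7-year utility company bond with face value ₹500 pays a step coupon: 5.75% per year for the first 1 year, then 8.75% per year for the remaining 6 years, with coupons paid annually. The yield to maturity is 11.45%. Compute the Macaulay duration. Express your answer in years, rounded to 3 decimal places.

Periodic yield y = 0.1145. Discount each cash flow and weight by its year:
  t   CF        PV=CF/(1+0.1145)^t    t·PV
  1        28.75        25.7963        25.7963
  2        43.75        35.2223        70.4446
  3        43.75        31.6037        94.8111
  4        43.75        28.3568       113.4273
  5        43.75        25.4435       127.2177
  6        43.75        22.8296       136.9774
  7       543.75       254.5885     1,782.1194
  Σ                    423.8408     2,350.7939
Price P = Σ PV = 423.8408.
Macaulay duration = Σ(t·PV) / P = 2,350.7939 / 423.8408 = 5.54641 years.

5.546 years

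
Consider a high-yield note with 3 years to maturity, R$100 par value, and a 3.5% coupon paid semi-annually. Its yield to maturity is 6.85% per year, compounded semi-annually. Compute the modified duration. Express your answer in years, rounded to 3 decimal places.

Periodic yield y = 0.03425. First find Macaulay duration:
  t   CF        PV=CF/(1+0.03425)^t    t·PV
  1         1.75         1.6920         1.6920
  2         1.75         1.6360         3.2720
  3         1.75         1.5818         4.7455
  4         1.75         1.5295         6.1178
  5         1.75         1.4788         7.3940
  6       101.75        83.1345       498.8069
  Σ                     91.0526       522.0284
P = 91.0526; Macaulay duration = 522.0284 / 91.0526 = 5.73326 half-year periods = 2.86663 years.
Modified duration = D_Mac / (1 + y) = 2.86663 / 1.03425 = 2.77170 years.

2.772 years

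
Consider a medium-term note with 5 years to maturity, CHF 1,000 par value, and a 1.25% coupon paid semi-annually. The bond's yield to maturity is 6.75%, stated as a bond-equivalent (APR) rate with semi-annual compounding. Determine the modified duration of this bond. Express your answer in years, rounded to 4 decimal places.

Periodic yield y = 0.03375. First find Macaulay duration:
  t   CF        PV=CF/(1+0.03375)^t    t·PV
  1         6.25         6.0459         6.0459
  2         6.25         5.8486        11.6971
  3         6.25         5.6576        16.9728
  4         6.25         5.4729        21.8916
  5         6.25         5.2942        26.4711
  6         6.25         5.1214        30.7283
  7         6.25         4.9542        34.6792
  8         6.25         4.7924        38.3394
  9         6.25         4.6360        41.7237
  10    1,006.25       722.0224     7,220.2239
  Σ                    769.8456     7,448.7732
P = 769.8456; Macaulay duration = 7,448.7732 / 769.8456 = 9.67567 half-year periods = 4.83784 years.
Modified duration = D_Mac / (1 + y) = 4.83784 / 1.03375 = 4.67989 years.

4.6799 years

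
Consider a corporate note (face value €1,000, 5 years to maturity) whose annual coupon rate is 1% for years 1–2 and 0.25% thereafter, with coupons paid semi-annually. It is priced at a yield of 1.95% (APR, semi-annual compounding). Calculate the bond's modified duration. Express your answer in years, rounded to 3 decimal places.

4.865 years

Periodic yield y = 0.00975. First find Macaulay duration:
  t   CF        PV=CF/(1+0.00975)^t    t·PV
  1         5.00         4.9517         4.9517
  2         5.00         4.9039         9.8078
  3         5.00         4.8566        14.5697
  4         5.00         4.8097        19.2386
  5         1.25         1.1908         5.9540
  6         1.25         1.1793         7.0758
  7         1.25         1.1679         8.1754
  8         1.25         1.1566         9.2531
  9         1.25         1.1455        10.3093
  10    1,001.25       908.6652     9,086.6523
  Σ                    934.0272     9,175.9879
P = 934.0272; Macaulay duration = 9,175.9879 / 934.0272 = 9.82411 half-year periods = 4.91206 years.
Modified duration = D_Mac / (1 + y) = 4.91206 / 1.00975 = 4.86463 years.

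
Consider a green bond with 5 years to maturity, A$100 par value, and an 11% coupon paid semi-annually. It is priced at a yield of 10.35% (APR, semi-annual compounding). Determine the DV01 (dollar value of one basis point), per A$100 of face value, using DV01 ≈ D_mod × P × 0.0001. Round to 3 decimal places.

A$0.039

Periodic yield y = 0.05175.
  t   CF        PV=CF/(1+0.05175)^t    t·PV
  1         5.50         5.2294         5.2294
  2         5.50         4.9721         9.9441
  3         5.50         4.7274        14.1823
  4         5.50         4.4948        17.9793
  5         5.50         4.2737        21.3683
  6         5.50         4.0634        24.3803
  7         5.50         3.8634        27.0441
  8         5.50         3.6734        29.3868
  9         5.50         3.4926        31.4335
  10      105.50        63.6982       636.9821
  Σ                    102.4884       817.9303
P = 102.4884; D_Mac = 7.98071 half-year periods = 3.99036 yrs; D_mod = 3.79402 yrs.
DV01 ≈ 3.79402 × 102.4884 × 0.0001 = 0.038884.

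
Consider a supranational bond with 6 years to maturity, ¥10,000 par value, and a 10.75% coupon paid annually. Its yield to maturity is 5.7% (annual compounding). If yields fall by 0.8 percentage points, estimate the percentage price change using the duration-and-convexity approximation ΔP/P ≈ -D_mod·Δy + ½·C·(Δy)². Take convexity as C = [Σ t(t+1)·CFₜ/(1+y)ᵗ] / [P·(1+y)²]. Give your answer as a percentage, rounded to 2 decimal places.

With y = 0.057:
  t   CF        PV=CF/(1+0.057)^t    t·PV        t(t+1)·PV
  1     1,075.00     1,017.0293     1,017.0293       2,034.0587
  2     1,075.00       962.1848     1,924.3696       5,773.1088
  3     1,075.00       910.2978     2,730.8935      10,923.5738
  4     1,075.00       861.2089     3,444.8356      17,224.1782
  5     1,075.00       814.7672     4,073.8359      24,443.0155
  6    11,075.00     7,941.3404    47,648.0423     333,536.2960
  Σ                 12,506.8284    60,839.0062     393,934.2309
P = 12,506.8284; D_Mac = 4.86446 yrs; D_mod = 4.60214 yrs; C = 28.19204.
Duration effect: -4.60214 × (-0.008) = +0.036817
Convexity effect: 0.5 × 28.19204 × (-0.008)² = +0.0009021
ΔP/P ≈ +0.036817 + 0.0009021 = +0.037719 = +3.7719%.

+3.77%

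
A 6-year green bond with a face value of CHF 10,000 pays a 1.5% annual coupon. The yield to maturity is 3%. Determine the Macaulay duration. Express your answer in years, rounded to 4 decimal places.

Periodic yield y = 0.03. Discount each cash flow and weight by its year:
  t   CF        PV=CF/(1+0.03)^t    t·PV
  1       150.00       145.6311       145.6311
  2       150.00       141.3894       282.7788
  3       150.00       137.2712       411.8137
  4       150.00       133.2731       533.0922
  5       150.00       129.3913       646.9566
  6    10,150.00     8,500.4652    51,002.7912
  Σ                  9,187.4213    53,023.0636
Price P = Σ PV = 9,187.4213.
Macaulay duration = Σ(t·PV) / P = 53,023.0636 / 9,187.4213 = 5.77127 years.

5.7713 years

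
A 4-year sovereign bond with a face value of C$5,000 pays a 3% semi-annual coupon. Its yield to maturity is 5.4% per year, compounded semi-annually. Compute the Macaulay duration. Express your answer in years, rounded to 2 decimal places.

Periodic yield y = 0.027. Discount each cash flow and weight by its period:
  t   CF        PV=CF/(1+0.027)^t    t·PV
  1        75.00        73.0282        73.0282
  2        75.00        71.1083       142.2166
  3        75.00        69.2389       207.7166
  4        75.00        67.4186       269.6743
  5        75.00        65.6461       328.2306
  6        75.00        63.9203       383.5216
  7        75.00        62.2398       435.6786
  8     5,075.00     4,100.8369    32,806.6953
  Σ                  4,573.4371    34,646.7618
Price P = Σ PV = 4,573.4371.
Macaulay duration = Σ(t·PV) / P = 34,646.7618 / 4,573.4371 = 7.57565 half-year periods.
In years: 7.57565 / 2 = 3.78783 years.

3.79 years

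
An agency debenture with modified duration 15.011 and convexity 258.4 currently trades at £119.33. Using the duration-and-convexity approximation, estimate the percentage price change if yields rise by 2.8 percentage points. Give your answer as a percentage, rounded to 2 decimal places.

-31.90%

Duration effect: -D_mod·Δy = -15.011 × (+0.028) = -0.420308
Convexity effect: ½·C·(Δy)² = 0.5 × 258.4 × (0.028)² = +0.1012928
ΔP/P ≈ -0.420308 + 0.1012928 = -0.3190152
= -31.90152%.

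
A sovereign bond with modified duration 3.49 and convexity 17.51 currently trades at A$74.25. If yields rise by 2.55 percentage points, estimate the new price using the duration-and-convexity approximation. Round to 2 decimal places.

A$68.06

Duration effect: -D_mod·Δy = -3.49 × (+0.0255) = -0.088995
Convexity effect: ½·C·(Δy)² = 0.5 × 17.51 × (0.0255)² = +0.00569293875
ΔP/P ≈ -0.088995 + 0.00569293875 = -0.08330206125
New price ≈ 74.25 × (1 - 0.08330206125) = 68.0648219521875.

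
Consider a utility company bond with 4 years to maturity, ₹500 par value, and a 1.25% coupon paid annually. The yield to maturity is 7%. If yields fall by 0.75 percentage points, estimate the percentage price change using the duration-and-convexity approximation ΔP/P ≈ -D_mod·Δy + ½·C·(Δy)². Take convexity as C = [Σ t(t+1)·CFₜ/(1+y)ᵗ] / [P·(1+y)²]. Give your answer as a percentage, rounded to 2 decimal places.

With y = 0.07:
  t   CF        PV=CF/(1+0.07)^t    t·PV        t(t+1)·PV
  1         6.25         5.8411         5.8411          11.6822
  2         6.25         5.4590        10.9180          32.7540
  3         6.25         5.1019        15.3056          61.2223
  4       506.25       386.2157     1,544.8628       7,724.3140
  Σ                    402.6177     1,576.9275       7,829.9726
P = 402.6177; D_Mac = 3.91669 yrs; D_mod = 3.66046 yrs; C = 16.98634.
Duration effect: -3.66046 × (-0.0075) = +0.027453
Convexity effect: 0.5 × 16.98634 × (-0.0075)² = +0.0004777
ΔP/P ≈ +0.027453 + 0.0004777 = +0.027931 = +2.7931%.

+2.79%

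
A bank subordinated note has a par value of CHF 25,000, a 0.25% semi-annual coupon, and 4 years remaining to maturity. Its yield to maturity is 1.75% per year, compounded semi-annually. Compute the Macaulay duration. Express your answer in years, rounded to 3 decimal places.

Periodic yield y = 0.00875. Discount each cash flow and weight by its period:
  t   CF        PV=CF/(1+0.00875)^t    t·PV
  1        31.25        30.9789        30.9789
  2        31.25        30.7102        61.4204
  3        31.25        30.4438        91.3315
  4        31.25        30.1798       120.7191
  5        31.25        29.9180       149.5899
  6        31.25        29.6585       177.9508
  7        31.25        29.4012       205.8085
  8    25,031.25    23,346.0900   186,768.7202
  Σ                 23,557.3804   187,606.5193
Price P = Σ PV = 23,557.3804.
Macaulay duration = Σ(t·PV) / P = 187,606.5193 / 23,557.3804 = 7.96381 half-year periods.
In years: 7.96381 / 2 = 3.98191 years.

3.982 years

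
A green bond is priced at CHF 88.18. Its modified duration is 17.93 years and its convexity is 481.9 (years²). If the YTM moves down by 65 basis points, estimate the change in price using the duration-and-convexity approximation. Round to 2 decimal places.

Duration effect: -D_mod·Δy = -17.93 × (-0.0065) = +0.116545
Convexity effect: ½·C·(Δy)² = 0.5 × 481.9 × (-0.0065)² = +0.0101801375
ΔP/P ≈ +0.116545 + 0.0101801375 = +0.1267251375
ΔP ≈ 88.18 × (+0.1267251375) = +11.17462262475.

+CHF 11.17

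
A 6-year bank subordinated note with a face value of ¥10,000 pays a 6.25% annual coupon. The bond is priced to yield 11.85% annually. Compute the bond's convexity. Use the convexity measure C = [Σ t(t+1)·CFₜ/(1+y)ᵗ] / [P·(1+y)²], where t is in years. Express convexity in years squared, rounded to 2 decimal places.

With y = 0.1185:
  t   CF        PV=CF/(1+0.1185)^t    t·PV        t(t+1)·PV
  1       625.00       558.7841       558.7841       1,117.5682
  2       625.00       499.5834       999.1669       2,997.5007
  3       625.00       446.6548     1,339.9645       5,359.8582
  4       625.00       399.3338     1,597.3352       7,986.6759
  5       625.00       357.0262     1,785.1309      10,710.7857
  6    10,625.00     5,426.4150    32,558.4903     227,909.4319
  Σ                  7,687.7974    38,838.8719     256,081.8205
P = 7,687.7974.
Convexity = Σ t(t+1)·PV / [P·(1+y)²] = 256,081.8205 / (7,687.7974 × 1.251042) = 26.62593.

26.63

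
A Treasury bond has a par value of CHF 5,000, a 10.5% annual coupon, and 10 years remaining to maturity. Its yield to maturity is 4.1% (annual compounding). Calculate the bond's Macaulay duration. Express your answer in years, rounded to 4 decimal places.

7.3007 years

Periodic yield y = 0.041. Discount each cash flow and weight by its year:
  t   CF        PV=CF/(1+0.041)^t    t·PV
  1       525.00       504.3228       504.3228
  2       525.00       484.4599       968.9198
  3       525.00       465.3794     1,396.1381
  4       525.00       447.0503     1,788.2012
  5       525.00       429.4431     2,147.2156
  6       525.00       412.5294     2,475.1765
  7       525.00       396.2819     2,773.9730
  8       525.00       380.6742     3,045.3938
  9       525.00       365.6813     3,291.1316
  10    5,525.00     3,696.7918    36,967.9176
  Σ                  7,582.6140    55,358.3900
Price P = Σ PV = 7,582.6140.
Macaulay duration = Σ(t·PV) / P = 55,358.3900 / 7,582.6140 = 7.30070 years.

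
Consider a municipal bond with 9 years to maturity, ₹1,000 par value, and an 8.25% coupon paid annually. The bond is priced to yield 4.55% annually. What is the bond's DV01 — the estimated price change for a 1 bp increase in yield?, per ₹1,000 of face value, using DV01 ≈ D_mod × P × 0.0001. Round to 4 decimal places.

Periodic yield y = 0.0455.
  t   CF        PV=CF/(1+0.0455)^t    t·PV
  1        82.50        78.9096        78.9096
  2        82.50        75.4755       150.9510
  3        82.50        72.1908       216.5724
  4        82.50        69.0491       276.1963
  5        82.50        66.0441       330.2203
  6        82.50        63.1698       379.0190
  7        82.50        60.4207       422.9448
  8        82.50        57.7912       462.3295
  9     1,082.50       725.2898     6,527.6082
  Σ                  1,268.3405     8,844.7511
P = 1,268.3405; D_Mac = 6.97348 yrs; D_mod = 6.67000 yrs.
DV01 ≈ 6.67000 × 1,268.3405 × 0.0001 = 0.845983.

₹0.8460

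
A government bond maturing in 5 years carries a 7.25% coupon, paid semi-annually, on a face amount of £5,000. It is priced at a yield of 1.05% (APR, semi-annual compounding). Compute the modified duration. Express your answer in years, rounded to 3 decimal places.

4.362 years

Periodic yield y = 0.00525. First find Macaulay duration:
  t   CF        PV=CF/(1+0.00525)^t    t·PV
  1       181.25       180.3034       180.3034
  2       181.25       179.3618       358.7235
  3       181.25       178.4250       535.2751
  4       181.25       177.4932       709.9727
  5       181.25       176.5662       882.8311
  6       181.25       175.6441     1,053.8645
  7       181.25       174.7268     1,223.0874
  8       181.25       173.8142     1,390.5139
  9       181.25       172.9065     1,556.1584
  10    5,181.25     4,916.9267    49,169.2666
  Σ                  6,506.1678    57,059.9966
P = 6,506.1678; Macaulay duration = 57,059.9966 / 6,506.1678 = 8.77014 half-year periods = 4.38507 years.
Modified duration = D_Mac / (1 + y) = 4.38507 / 1.00525 = 4.36217 years.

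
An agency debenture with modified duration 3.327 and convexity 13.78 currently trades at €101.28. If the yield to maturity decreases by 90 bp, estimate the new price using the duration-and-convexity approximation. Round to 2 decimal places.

Duration effect: -D_mod·Δy = -3.327 × (-0.009) = +0.029943
Convexity effect: ½·C·(Δy)² = 0.5 × 13.78 × (-0.009)² = +0.00055809
ΔP/P ≈ +0.029943 + 0.00055809 = +0.03050109
New price ≈ 101.28 × (1 + 0.03050109) = 104.3691503952.

€104.37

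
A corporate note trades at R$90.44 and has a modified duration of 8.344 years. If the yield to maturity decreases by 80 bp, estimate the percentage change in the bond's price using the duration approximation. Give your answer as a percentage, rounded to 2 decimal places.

+6.68%

Duration approximation: ΔP/P ≈ -D_mod · Δy = -8.344 × (-0.008) = +0.066752.
As a percentage: +6.6752%.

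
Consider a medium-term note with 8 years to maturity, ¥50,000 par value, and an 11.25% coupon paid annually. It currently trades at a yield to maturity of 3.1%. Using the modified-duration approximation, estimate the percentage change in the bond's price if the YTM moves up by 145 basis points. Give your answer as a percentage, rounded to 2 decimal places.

-8.67%

Periodic yield y = 0.031. Modified duration first:
  t   CF        PV=CF/(1+0.031)^t    t·PV
  1     5,625.00     5,455.8681     5,455.8681
  2     5,625.00     5,291.8216    10,583.6432
  3     5,625.00     5,132.7077    15,398.1230
  4     5,625.00     4,978.3780    19,913.5119
  5     5,625.00     4,828.6886    24,143.4431
  6     5,625.00     4,683.5001    28,101.0007
  7     5,625.00     4,542.6771    31,798.7399
  8    55,625.00    43,571.3185   348,570.5476
  Σ                 78,484.9597   483,964.8775
P = 78,484.9597; D_Mac = 6.16634 yrs; D_mod = 6.16634/(1+0.031) = 5.98093 yrs.
ΔP/P ≈ -D_mod · Δy = -5.98093 × (+0.0145) = -0.086723 = -8.6723%.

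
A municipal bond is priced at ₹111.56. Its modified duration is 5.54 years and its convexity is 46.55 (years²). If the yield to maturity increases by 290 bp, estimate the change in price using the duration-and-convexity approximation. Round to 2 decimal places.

Duration effect: -D_mod·Δy = -5.54 × (+0.029) = -0.160660
Convexity effect: ½·C·(Δy)² = 0.5 × 46.55 × (0.029)² = +0.019574275
ΔP/P ≈ -0.160660 + 0.019574275 = -0.141085725
ΔP ≈ 111.56 × (-0.141085725) = -15.739523481.

-₹15.74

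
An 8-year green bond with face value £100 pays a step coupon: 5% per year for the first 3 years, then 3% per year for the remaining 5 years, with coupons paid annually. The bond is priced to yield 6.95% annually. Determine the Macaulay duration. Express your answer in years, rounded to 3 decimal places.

6.764 years

Periodic yield y = 0.0695. Discount each cash flow and weight by its year:
  t   CF        PV=CF/(1+0.0695)^t    t·PV
  1         5.00         4.6751         4.6751
  2         5.00         4.3713         8.7426
  3         5.00         4.0872        12.2616
  4         3.00         2.2930         9.1719
  5         3.00         2.1440        10.7198
  6         3.00         2.0046        12.0278
  7         3.00         1.8744        13.1206
  8       103.00        60.1715       481.3721
  Σ                     81.6210       552.0915
Price P = Σ PV = 81.6210.
Macaulay duration = Σ(t·PV) / P = 552.0915 / 81.6210 = 6.76408 years.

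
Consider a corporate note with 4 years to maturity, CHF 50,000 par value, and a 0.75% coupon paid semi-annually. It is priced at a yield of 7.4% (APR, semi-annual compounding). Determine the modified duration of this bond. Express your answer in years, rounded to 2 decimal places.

3.80 years

Periodic yield y = 0.037. First find Macaulay duration:
  t   CF        PV=CF/(1+0.037)^t    t·PV
  1       187.50       180.8100       180.8100
  2       187.50       174.3588       348.7175
  3       187.50       168.1377       504.4130
  4       187.50       162.1385       648.5541
  5       187.50       156.3535       781.7673
  6       187.50       150.7748       904.6487
  7       187.50       145.3952     1,017.7662
  8    50,187.50    37,528.8720   300,230.9763
  Σ                 38,666.8404   304,617.6532
P = 38,666.8404; Macaulay duration = 304,617.6532 / 38,666.8404 = 7.87801 half-year periods = 3.93900 years.
Modified duration = D_Mac / (1 + y) = 3.93900 / 1.037 = 3.79846 years.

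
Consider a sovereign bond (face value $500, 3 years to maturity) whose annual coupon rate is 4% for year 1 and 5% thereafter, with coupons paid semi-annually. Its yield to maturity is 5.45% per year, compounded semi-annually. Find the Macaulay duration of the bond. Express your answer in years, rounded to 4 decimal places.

Periodic yield y = 0.02725. Discount each cash flow and weight by its period:
  t   CF        PV=CF/(1+0.02725)^t    t·PV
  1        10.00         9.7347         9.7347
  2        10.00         9.4765        18.9530
  3        12.50        11.5314        34.5942
  4        12.50        11.2255        44.9020
  5        12.50        10.9277        54.6386
  6       512.50       436.1511     2,616.9066
  Σ                    489.0469     2,779.7290
Price P = Σ PV = 489.0469.
Macaulay duration = Σ(t·PV) / P = 2,779.7290 / 489.0469 = 5.68397 half-year periods.
In years: 5.68397 / 2 = 2.84199 years.

2.8420 years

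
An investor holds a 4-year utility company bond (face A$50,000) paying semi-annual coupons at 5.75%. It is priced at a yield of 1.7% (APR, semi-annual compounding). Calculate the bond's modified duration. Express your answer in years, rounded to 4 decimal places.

Periodic yield y = 0.0085. First find Macaulay duration:
  t   CF        PV=CF/(1+0.0085)^t    t·PV
  1     1,437.50     1,425.3842     1,425.3842
  2     1,437.50     1,413.3706     2,826.7412
  3     1,437.50     1,401.4582     4,204.3746
  4     1,437.50     1,389.6462     5,558.5848
  5     1,437.50     1,377.9338     6,889.6688
  6     1,437.50     1,366.3200     8,197.9202
  7     1,437.50     1,354.8042     9,483.6294
  8    51,437.50    48,069.8351   384,558.6807
  Σ                 57,798.7523   423,144.9839
P = 57,798.7523; Macaulay duration = 423,144.9839 / 57,798.7523 = 7.32101 half-year periods = 3.66050 years.
Modified duration = D_Mac / (1 + y) = 3.66050 / 1.0085 = 3.62965 years.

3.6297 years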